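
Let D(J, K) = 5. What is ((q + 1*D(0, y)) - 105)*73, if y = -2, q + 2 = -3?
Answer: -7665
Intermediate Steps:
q = -5 (q = -2 - 3 = -5)
((q + 1*D(0, y)) - 105)*73 = ((-5 + 1*5) - 105)*73 = ((-5 + 5) - 105)*73 = (0 - 105)*73 = -105*73 = -7665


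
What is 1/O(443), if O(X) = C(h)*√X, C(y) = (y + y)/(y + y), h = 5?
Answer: √443/443 ≈ 0.047511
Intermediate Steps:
C(y) = 1 (C(y) = (2*y)/((2*y)) = (2*y)*(1/(2*y)) = 1)
O(X) = √X (O(X) = 1*√X = √X)
1/O(443) = 1/(√443) = √443/443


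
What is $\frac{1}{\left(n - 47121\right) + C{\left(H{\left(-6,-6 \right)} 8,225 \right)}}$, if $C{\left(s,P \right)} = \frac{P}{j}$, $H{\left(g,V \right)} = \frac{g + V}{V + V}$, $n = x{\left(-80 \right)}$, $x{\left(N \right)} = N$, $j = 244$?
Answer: $- \frac{244}{11516819} \approx -2.1186 \cdot 10^{-5}$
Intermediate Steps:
$n = -80$
$H{\left(g,V \right)} = \frac{V + g}{2 V}$
$C{\left(s,P \right)} = \frac{P}{244}$
$\frac{1}{\left(n - 47121\right) + C{\left(H{\left(-6,-6 \right)} 8,225 \right)}} = \frac{1}{\left(-80 - 47121\right) + \frac{1}{244} \cdot 225} = \frac{1}{\left(-80 - 47121\right) + \frac{225}{244}} = \frac{1}{-47201 + \frac{225}{244}} = \frac{1}{- \frac{11516819}{244}} = - \frac{244}{11516819}$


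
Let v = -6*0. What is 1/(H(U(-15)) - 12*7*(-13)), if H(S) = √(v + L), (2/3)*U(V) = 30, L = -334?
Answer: 546/596399 - I*√334/1192798 ≈ 0.00091549 - 1.5322e-5*I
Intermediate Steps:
v = 0
U(V) = 45 (U(V) = (3/2)*30 = 45)
H(S) = I*√334 (H(S) = √(0 - 334) = √(-334) = I*√334)
1/(H(U(-15)) - 12*7*(-13)) = 1/(I*√334 - 12*7*(-13)) = 1/(I*√334 - 84*(-13)) = 1/(I*√334 + 1092) = 1/(1092 + I*√334)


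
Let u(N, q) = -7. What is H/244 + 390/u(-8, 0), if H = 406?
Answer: -46159/854 ≈ -54.050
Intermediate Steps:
H/244 + 390/u(-8, 0) = 406/244 + 390/(-7) = 406*(1/244) + 390*(-⅐) = 203/122 - 390/7 = -46159/854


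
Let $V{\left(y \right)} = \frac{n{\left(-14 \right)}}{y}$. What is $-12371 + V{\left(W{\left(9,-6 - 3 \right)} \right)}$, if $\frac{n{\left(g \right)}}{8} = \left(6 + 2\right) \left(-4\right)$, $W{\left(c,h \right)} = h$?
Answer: $- \frac{111083}{9} \approx -12343.0$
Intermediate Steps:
$n{\left(g \right)} = -256$ ($n{\left(g \right)} = 8 \left(6 + 2\right) \left(-4\right) = 8 \cdot 8 \left(-4\right) = 8 \left(-32\right) = -256$)
$V{\left(y \right)} = - \frac{256}{y}$
$-12371 + V{\left(W{\left(9,-6 - 3 \right)} \right)} = -12371 - \frac{256}{-6 - 3} = -12371 - \frac{256}{-9} = -12371 - - \frac{256}{9} = -12371 + \frac{256}{9} = - \frac{111083}{9}$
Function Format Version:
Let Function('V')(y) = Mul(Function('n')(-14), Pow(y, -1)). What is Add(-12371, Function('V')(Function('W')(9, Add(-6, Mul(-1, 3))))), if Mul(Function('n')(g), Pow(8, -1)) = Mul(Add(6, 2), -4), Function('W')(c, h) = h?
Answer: Rational(-111083, 9) ≈ -12343.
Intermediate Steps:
Function('n')(g) = -256 (Function('n')(g) = Mul(8, Mul(Add(6, 2), -4)) = Mul(8, Mul(8, -4)) = Mul(8, -32) = -256)
Function('V')(y) = Mul(-256, Pow(y, -1))
Add(-12371, Function('V')(Function('W')(9, Add(-6, Mul(-1, 3))))) = Add(-12371, Mul(-256, Pow(Add(-6, Mul(-1, 3)), -1))) = Add(-12371, Mul(-256, Pow(Add(-6, -3), -1))) = Add(-12371, Mul(-256, Pow(-9, -1))) = Add(-12371, Mul(-256, Rational(-1, 9))) = Add(-12371, Rational(256, 9)) = Rational(-111083, 9)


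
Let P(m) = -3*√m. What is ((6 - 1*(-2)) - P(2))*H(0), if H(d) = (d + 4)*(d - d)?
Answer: 0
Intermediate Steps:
H(d) = 0 (H(d) = (4 + d)*0 = 0)
((6 - 1*(-2)) - P(2))*H(0) = ((6 - 1*(-2)) - (-3)*√2)*0 = ((6 + 2) + 3*√2)*0 = (8 + 3*√2)*0 = 0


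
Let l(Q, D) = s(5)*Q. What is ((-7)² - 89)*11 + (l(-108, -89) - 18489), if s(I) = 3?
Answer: -19253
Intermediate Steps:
l(Q, D) = 3*Q
((-7)² - 89)*11 + (l(-108, -89) - 18489) = ((-7)² - 89)*11 + (3*(-108) - 18489) = (49 - 89)*11 + (-324 - 18489) = -40*11 - 18813 = -440 - 18813 = -19253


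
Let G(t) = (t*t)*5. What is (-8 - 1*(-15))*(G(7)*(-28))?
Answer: -48020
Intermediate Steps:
G(t) = 5*t² (G(t) = t²*5 = 5*t²)
(-8 - 1*(-15))*(G(7)*(-28)) = (-8 - 1*(-15))*((5*7²)*(-28)) = (-8 + 15)*((5*49)*(-28)) = 7*(245*(-28)) = 7*(-6860) = -48020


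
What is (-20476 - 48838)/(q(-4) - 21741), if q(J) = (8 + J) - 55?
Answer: 34657/10896 ≈ 3.1807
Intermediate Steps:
q(J) = -47 + J
(-20476 - 48838)/(q(-4) - 21741) = (-20476 - 48838)/((-47 - 4) - 21741) = -69314/(-51 - 21741) = -69314/(-21792) = -69314*(-1/21792) = 34657/10896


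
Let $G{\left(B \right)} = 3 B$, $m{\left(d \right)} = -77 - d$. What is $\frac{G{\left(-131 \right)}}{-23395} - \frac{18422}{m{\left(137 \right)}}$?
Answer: $\frac{215533396}{2503265} \approx 86.101$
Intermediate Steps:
$\frac{G{\left(-131 \right)}}{-23395} - \frac{18422}{m{\left(137 \right)}} = \frac{3 \left(-131\right)}{-23395} - \frac{18422}{-77 - 137} = \left(-393\right) \left(- \frac{1}{23395}\right) - \frac{18422}{-77 - 137} = \frac{393}{23395} - \frac{18422}{-214} = \frac{393}{23395} - - \frac{9211}{107} = \frac{393}{23395} + \frac{9211}{107} = \frac{215533396}{2503265}$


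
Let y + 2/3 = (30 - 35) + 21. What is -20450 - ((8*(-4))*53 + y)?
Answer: -56308/3 ≈ -18769.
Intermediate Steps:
y = 46/3 (y = -⅔ + ((30 - 35) + 21) = -⅔ + (-5 + 21) = -⅔ + 16 = 46/3 ≈ 15.333)
-20450 - ((8*(-4))*53 + y) = -20450 - ((8*(-4))*53 + 46/3) = -20450 - (-32*53 + 46/3) = -20450 - (-1696 + 46/3) = -20450 - 1*(-5042/3) = -20450 + 5042/3 = -56308/3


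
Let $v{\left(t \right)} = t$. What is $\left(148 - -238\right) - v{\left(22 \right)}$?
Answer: $364$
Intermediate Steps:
$\left(148 - -238\right) - v{\left(22 \right)} = \left(148 - -238\right) - 22 = \left(148 + 238\right) - 22 = 386 - 22 = 364$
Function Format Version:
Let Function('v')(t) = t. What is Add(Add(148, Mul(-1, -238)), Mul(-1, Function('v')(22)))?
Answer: 364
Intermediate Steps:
Add(Add(148, Mul(-1, -238)), Mul(-1, Function('v')(22))) = Add(Add(148, Mul(-1, -238)), Mul(-1, 22)) = Add(Add(148, 238), -22) = Add(386, -22) = 364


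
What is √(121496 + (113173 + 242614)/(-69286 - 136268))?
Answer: √5133430157065338/205554 ≈ 348.56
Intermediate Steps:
√(121496 + (113173 + 242614)/(-69286 - 136268)) = √(121496 + 355787/(-205554)) = √(121496 + 355787*(-1/205554)) = √(121496 - 355787/205554) = √(24973632997/205554) = √5133430157065338/205554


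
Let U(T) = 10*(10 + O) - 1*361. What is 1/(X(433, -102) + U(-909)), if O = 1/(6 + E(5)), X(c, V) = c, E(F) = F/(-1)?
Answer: 1/182 ≈ 0.0054945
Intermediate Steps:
E(F) = -F (E(F) = F*(-1) = -F)
O = 1 (O = 1/(6 - 1*5) = 1/(6 - 5) = 1/1 = 1)
U(T) = -251 (U(T) = 10*(10 + 1) - 1*361 = 10*11 - 361 = 110 - 361 = -251)
1/(X(433, -102) + U(-909)) = 1/(433 - 251) = 1/182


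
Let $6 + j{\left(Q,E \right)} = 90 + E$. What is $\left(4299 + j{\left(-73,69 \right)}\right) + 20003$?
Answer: $24455$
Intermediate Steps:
$j{\left(Q,E \right)} = 84 + E$ ($j{\left(Q,E \right)} = -6 + \left(90 + E\right) = 84 + E$)
$\left(4299 + j{\left(-73,69 \right)}\right) + 20003 = \left(4299 + \left(84 + 69\right)\right) + 20003 = \left(4299 + 153\right) + 20003 = 4452 + 20003 = 24455$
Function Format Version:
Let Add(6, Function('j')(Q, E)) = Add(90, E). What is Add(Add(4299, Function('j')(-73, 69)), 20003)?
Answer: 24455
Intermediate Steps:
Function('j')(Q, E) = Add(84, E) (Function('j')(Q, E) = Add(-6, Add(90, E)) = Add(84, E))
Add(Add(4299, Function('j')(-73, 69)), 20003) = Add(Add(4299, Add(84, 69)), 20003) = Add(Add(4299, 153), 20003) = Add(4452, 20003) = 24455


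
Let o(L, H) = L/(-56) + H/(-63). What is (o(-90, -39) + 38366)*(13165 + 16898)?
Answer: 32296991551/28 ≈ 1.1535e+9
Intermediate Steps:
o(L, H) = -L/56 - H/63 (o(L, H) = L*(-1/56) + H*(-1/63) = -L/56 - H/63)
(o(-90, -39) + 38366)*(13165 + 16898) = ((-1/56*(-90) - 1/63*(-39)) + 38366)*(13165 + 16898) = ((45/28 + 13/21) + 38366)*30063 = (187/84 + 38366)*30063 = (3222931/84)*30063 = 32296991551/28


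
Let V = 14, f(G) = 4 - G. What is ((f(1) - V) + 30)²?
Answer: 361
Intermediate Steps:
((f(1) - V) + 30)² = (((4 - 1*1) - 1*14) + 30)² = (((4 - 1) - 14) + 30)² = ((3 - 14) + 30)² = (-11 + 30)² = 19² = 361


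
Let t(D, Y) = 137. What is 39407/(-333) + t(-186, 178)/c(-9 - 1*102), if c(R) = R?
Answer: -39818/333 ≈ -119.57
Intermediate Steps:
39407/(-333) + t(-186, 178)/c(-9 - 1*102) = 39407/(-333) + 137/(-9 - 1*102) = 39407*(-1/333) + 137/(-9 - 102) = -39407/333 + 137/(-111) = -39407/333 + 137*(-1/111) = -39407/333 - 137/111 = -39818/333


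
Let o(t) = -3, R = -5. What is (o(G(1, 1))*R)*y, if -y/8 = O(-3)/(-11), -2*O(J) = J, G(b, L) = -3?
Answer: 180/11 ≈ 16.364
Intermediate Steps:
O(J) = -J/2
y = 12/11 (y = -8*(-1/2*(-3))/(-11) = -12*(-1)/11 = -8*(-3/22) = 12/11 ≈ 1.0909)
(o(G(1, 1))*R)*y = -3*(-5)*(12/11) = 15*(12/11) = 180/11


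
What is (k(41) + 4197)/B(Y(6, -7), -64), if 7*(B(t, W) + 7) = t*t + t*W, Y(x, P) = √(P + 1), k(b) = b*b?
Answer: -323290/3943 + 376192*I*√6/3943 ≈ -81.991 + 233.7*I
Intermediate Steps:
k(b) = b²
Y(x, P) = √(1 + P)
B(t, W) = -7 + t²/7 + W*t/7 (B(t, W) = -7 + (t*t + t*W)/7 = -7 + (t² + W*t)/7 = -7 + (t²/7 + W*t/7) = -7 + t²/7 + W*t/7)
(k(41) + 4197)/B(Y(6, -7), -64) = (41² + 4197)/(-7 + (√(1 - 7))²/7 + (⅐)*(-64)*√(1 - 7)) = (1681 + 4197)/(-7 + (√(-6))²/7 + (⅐)*(-64)*√(-6)) = 5878/(-7 + (I*√6)²/7 + (⅐)*(-64)*(I*√6)) = 5878/(-7 + (⅐)*(-6) - 64*I*√6/7) = 5878/(-7 - 6/7 - 64*I*√6/7) = 5878/(-55/7 - 64*I*√6/7)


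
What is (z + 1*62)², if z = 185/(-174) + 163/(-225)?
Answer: 617436064441/170302500 ≈ 3625.5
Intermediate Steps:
z = -23329/13050 (z = 185*(-1/174) + 163*(-1/225) = -185/174 - 163/225 = -23329/13050 ≈ -1.7877)
(z + 1*62)² = (-23329/13050 + 1*62)² = (-23329/13050 + 62)² = (785771/13050)² = 617436064441/170302500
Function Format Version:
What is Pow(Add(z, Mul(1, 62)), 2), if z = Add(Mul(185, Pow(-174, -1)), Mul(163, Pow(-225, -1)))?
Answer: Rational(617436064441, 170302500) ≈ 3625.5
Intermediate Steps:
z = Rational(-23329, 13050) (z = Add(Mul(185, Rational(-1, 174)), Mul(163, Rational(-1, 225))) = Add(Rational(-185, 174), Rational(-163, 225)) = Rational(-23329, 13050) ≈ -1.7877)
Pow(Add(z, Mul(1, 62)), 2) = Pow(Add(Rational(-23329, 13050), Mul(1, 62)), 2) = Pow(Add(Rational(-23329, 13050), 62), 2) = Pow(Rational(785771, 13050), 2) = Rational(617436064441, 170302500)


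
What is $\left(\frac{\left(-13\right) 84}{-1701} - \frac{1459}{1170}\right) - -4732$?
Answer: $\frac{49821589}{10530} \approx 4731.4$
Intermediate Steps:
$\left(\frac{\left(-13\right) 84}{-1701} - \frac{1459}{1170}\right) - -4732 = \left(\left(-1092\right) \left(- \frac{1}{1701}\right) - \frac{1459}{1170}\right) + 4732 = \left(\frac{52}{81} - \frac{1459}{1170}\right) + 4732 = - \frac{6371}{10530} + 4732 = \frac{49821589}{10530}$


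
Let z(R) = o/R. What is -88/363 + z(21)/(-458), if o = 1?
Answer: -8553/35266 ≈ -0.24253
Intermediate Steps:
z(R) = 1/R
-88/363 + z(21)/(-458) = -88/363 + 1/(21*(-458)) = -88*1/363 + (1/21)*(-1/458) = -8/33 - 1/9618 = -8553/35266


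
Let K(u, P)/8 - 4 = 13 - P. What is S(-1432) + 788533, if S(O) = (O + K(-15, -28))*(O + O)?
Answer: 3858741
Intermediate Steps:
K(u, P) = 136 - 8*P (K(u, P) = 32 + 8*(13 - P) = 32 + (104 - 8*P) = 136 - 8*P)
S(O) = 2*O*(360 + O) (S(O) = (O + (136 - 8*(-28)))*(O + O) = (O + (136 + 224))*(2*O) = (O + 360)*(2*O) = (360 + O)*(2*O) = 2*O*(360 + O))
S(-1432) + 788533 = 2*(-1432)*(360 - 1432) + 788533 = 2*(-1432)*(-1072) + 788533 = 3070208 + 788533 = 3858741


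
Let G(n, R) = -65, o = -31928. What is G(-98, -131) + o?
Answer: -31993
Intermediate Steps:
G(-98, -131) + o = -65 - 31928 = -31993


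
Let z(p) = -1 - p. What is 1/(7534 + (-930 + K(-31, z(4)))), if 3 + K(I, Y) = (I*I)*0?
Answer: 1/6601 ≈ 0.00015149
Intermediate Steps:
K(I, Y) = -3 (K(I, Y) = -3 + (I*I)*0 = -3 + I**2*0 = -3 + 0 = -3)
1/(7534 + (-930 + K(-31, z(4)))) = 1/(7534 + (-930 - 3)) = 1/(7534 - 933) = 1/6601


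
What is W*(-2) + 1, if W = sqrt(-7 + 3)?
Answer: 1 - 4*I ≈ 1.0 - 4.0*I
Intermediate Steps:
W = 2*I (W = sqrt(-4) = 2*I ≈ 2.0*I)
W*(-2) + 1 = (2*I)*(-2) + 1 = -4*I + 1 = 1 - 4*I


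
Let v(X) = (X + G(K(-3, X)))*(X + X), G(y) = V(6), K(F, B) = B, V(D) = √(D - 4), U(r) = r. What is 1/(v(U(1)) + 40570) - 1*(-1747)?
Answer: 718928584261/411521794 - √2/823043588 ≈ 1747.0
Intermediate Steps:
V(D) = √(-4 + D)
G(y) = √2 (G(y) = √(-4 + 6) = √2)
v(X) = 2*X*(X + √2) (v(X) = (X + √2)*(X + X) = (X + √2)*(2*X) = 2*X*(X + √2))
1/(v(U(1)) + 40570) - 1*(-1747) = 1/(2*1*(1 + √2) + 40570) - 1*(-1747) = 1/((2 + 2*√2) + 40570) + 1747 = 1/(40572 + 2*√2) + 1747 = 1747 + 1/(40572 + 2*√2)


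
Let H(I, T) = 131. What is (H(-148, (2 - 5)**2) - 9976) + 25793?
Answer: 15948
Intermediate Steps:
(H(-148, (2 - 5)**2) - 9976) + 25793 = (131 - 9976) + 25793 = -9845 + 25793 = 15948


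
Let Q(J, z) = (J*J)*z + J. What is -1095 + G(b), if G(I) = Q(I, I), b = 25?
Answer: 14555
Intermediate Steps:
Q(J, z) = J + z*J² (Q(J, z) = J²*z + J = z*J² + J = J + z*J²)
G(I) = I*(1 + I²) (G(I) = I*(1 + I*I) = I*(1 + I²))
-1095 + G(b) = -1095 + (25 + 25³) = -1095 + (25 + 15625) = -1095 + 15650 = 14555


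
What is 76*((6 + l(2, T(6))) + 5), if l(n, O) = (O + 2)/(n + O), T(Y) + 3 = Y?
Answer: 912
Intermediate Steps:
T(Y) = -3 + Y
l(n, O) = (2 + O)/(O + n)
76*((6 + l(2, T(6))) + 5) = 76*((6 + (2 + (-3 + 6))/((-3 + 6) + 2)) + 5) = 76*((6 + (2 + 3)/(3 + 2)) + 5) = 76*((6 + 5/5) + 5) = 76*((6 + (1/5)*5) + 5) = 76*((6 + 1) + 5) = 76*(7 + 5) = 76*12 = 912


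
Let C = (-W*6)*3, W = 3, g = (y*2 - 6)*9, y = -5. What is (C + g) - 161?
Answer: -359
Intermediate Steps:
g = -144 (g = (-5*2 - 6)*9 = (-10 - 6)*9 = -16*9 = -144)
C = -54 (C = (-1*3*6)*3 = -3*6*3 = -18*3 = -54)
(C + g) - 161 = (-54 - 144) - 161 = -198 - 161 = -359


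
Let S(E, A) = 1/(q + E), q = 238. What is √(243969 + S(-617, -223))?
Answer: 5*√1401758030/379 ≈ 493.93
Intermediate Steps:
S(E, A) = 1/(238 + E)
√(243969 + S(-617, -223)) = √(243969 + 1/(238 - 617)) = √(243969 + 1/(-379)) = √(243969 - 1/379) = √(92464250/379) = 5*√1401758030/379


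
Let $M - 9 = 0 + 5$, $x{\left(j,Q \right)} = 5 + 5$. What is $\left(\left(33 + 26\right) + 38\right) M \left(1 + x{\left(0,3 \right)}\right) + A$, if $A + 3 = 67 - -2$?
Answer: $15004$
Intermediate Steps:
$x{\left(j,Q \right)} = 10$
$M = 14$ ($M = 9 + \left(0 + 5\right) = 9 + 5 = 14$)
$A = 66$ ($A = -3 + \left(67 - -2\right) = -3 + \left(67 + 2\right) = -3 + 69 = 66$)
$\left(\left(33 + 26\right) + 38\right) M \left(1 + x{\left(0,3 \right)}\right) + A = \left(\left(33 + 26\right) + 38\right) 14 \left(1 + 10\right) + 66 = \left(59 + 38\right) 14 \cdot 11 + 66 = 97 \cdot 154 + 66 = 14938 + 66 = 15004$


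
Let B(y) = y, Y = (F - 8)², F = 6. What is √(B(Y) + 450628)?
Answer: 2*√112658 ≈ 671.29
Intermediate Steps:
Y = 4 (Y = (6 - 8)² = (-2)² = 4)
√(B(Y) + 450628) = √(4 + 450628) = √450632 = 2*√112658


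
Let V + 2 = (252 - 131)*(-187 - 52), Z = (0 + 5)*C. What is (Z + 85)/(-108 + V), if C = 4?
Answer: -15/4147 ≈ -0.0036171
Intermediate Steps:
Z = 20 (Z = (0 + 5)*4 = 5*4 = 20)
V = -28921 (V = -2 + (252 - 131)*(-187 - 52) = -2 + 121*(-239) = -2 - 28919 = -28921)
(Z + 85)/(-108 + V) = (20 + 85)/(-108 - 28921) = 105/(-29029) = 105*(-1/29029) = -15/4147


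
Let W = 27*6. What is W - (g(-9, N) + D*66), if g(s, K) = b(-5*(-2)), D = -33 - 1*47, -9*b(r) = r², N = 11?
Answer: 49078/9 ≈ 5453.1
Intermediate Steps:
b(r) = -r²/9
D = -80 (D = -33 - 47 = -80)
g(s, K) = -100/9 (g(s, K) = -(-5*(-2))²/9 = -⅑*10² = -⅑*100 = -100/9)
W = 162
W - (g(-9, N) + D*66) = 162 - (-100/9 - 80*66) = 162 - (-100/9 - 5280) = 162 - 1*(-47620/9) = 162 + 47620/9 = 49078/9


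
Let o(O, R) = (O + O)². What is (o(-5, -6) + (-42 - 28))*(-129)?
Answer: -3870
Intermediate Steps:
o(O, R) = 4*O² (o(O, R) = (2*O)² = 4*O²)
(o(-5, -6) + (-42 - 28))*(-129) = (4*(-5)² + (-42 - 28))*(-129) = (4*25 - 70)*(-129) = (100 - 70)*(-129) = 30*(-129) = -3870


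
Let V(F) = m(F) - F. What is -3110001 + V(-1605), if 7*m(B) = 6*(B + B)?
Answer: -21778032/7 ≈ -3.1111e+6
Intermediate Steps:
m(B) = 12*B/7 (m(B) = (6*(B + B))/7 = (6*(2*B))/7 = (12*B)/7 = 12*B/7)
V(F) = 5*F/7 (V(F) = 12*F/7 - F = 5*F/7)
-3110001 + V(-1605) = -3110001 + (5/7)*(-1605) = -3110001 - 8025/7 = -21778032/7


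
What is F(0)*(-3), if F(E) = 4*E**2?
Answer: 0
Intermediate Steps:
F(0)*(-3) = (4*0**2)*(-3) = (4*0)*(-3) = 0*(-3) = 0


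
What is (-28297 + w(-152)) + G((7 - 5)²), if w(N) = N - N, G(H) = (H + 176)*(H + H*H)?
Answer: -24697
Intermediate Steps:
G(H) = (176 + H)*(H + H²)
w(N) = 0
(-28297 + w(-152)) + G((7 - 5)²) = (-28297 + 0) + (7 - 5)²*(176 + ((7 - 5)²)² + 177*(7 - 5)²) = -28297 + 2²*(176 + (2²)² + 177*2²) = -28297 + 4*(176 + 4² + 177*4) = -28297 + 4*(176 + 16 + 708) = -28297 + 4*900 = -28297 + 3600 = -24697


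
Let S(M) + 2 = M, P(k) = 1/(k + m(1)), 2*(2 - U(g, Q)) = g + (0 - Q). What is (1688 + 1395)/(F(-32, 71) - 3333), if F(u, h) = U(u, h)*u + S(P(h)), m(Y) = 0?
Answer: -218893/358336 ≈ -0.61086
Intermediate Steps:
U(g, Q) = 2 + Q/2 - g/2 (U(g, Q) = 2 - (g + (0 - Q))/2 = 2 - (g - Q)/2 = 2 + (Q/2 - g/2) = 2 + Q/2 - g/2)
P(k) = 1/k (P(k) = 1/(k + 0) = 1/k)
S(M) = -2 + M
F(u, h) = -2 + 1/h + u*(2 + h/2 - u/2) (F(u, h) = (2 + h/2 - u/2)*u + (-2 + 1/h) = u*(2 + h/2 - u/2) + (-2 + 1/h) = -2 + 1/h + u*(2 + h/2 - u/2))
(1688 + 1395)/(F(-32, 71) - 3333) = (1688 + 1395)/((½)*(2 + 71*(-4 - 32*(4 + 71 - 1*(-32))))/71 - 3333) = 3083/((½)*(1/71)*(2 + 71*(-4 - 32*(4 + 71 + 32))) - 3333) = 3083/((½)*(1/71)*(2 + 71*(-4 - 32*107)) - 3333) = 3083/((½)*(1/71)*(2 + 71*(-4 - 3424)) - 3333) = 3083/((½)*(1/71)*(2 + 71*(-3428)) - 3333) = 3083/((½)*(1/71)*(2 - 243388) - 3333) = 3083/((½)*(1/71)*(-243386) - 3333) = 3083/(-121693/71 - 3333) = 3083/(-358336/71) = 3083*(-71/358336) = -218893/358336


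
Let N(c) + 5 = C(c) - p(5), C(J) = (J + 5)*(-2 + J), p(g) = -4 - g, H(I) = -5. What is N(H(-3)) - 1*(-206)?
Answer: 210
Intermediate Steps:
C(J) = (-2 + J)*(5 + J) (C(J) = (5 + J)*(-2 + J) = (-2 + J)*(5 + J))
N(c) = -6 + c**2 + 3*c (N(c) = -5 + ((-10 + c**2 + 3*c) - (-4 - 1*5)) = -5 + ((-10 + c**2 + 3*c) - (-4 - 5)) = -5 + ((-10 + c**2 + 3*c) - 1*(-9)) = -5 + ((-10 + c**2 + 3*c) + 9) = -5 + (-1 + c**2 + 3*c) = -6 + c**2 + 3*c)
N(H(-3)) - 1*(-206) = (-6 + (-5)**2 + 3*(-5)) - 1*(-206) = (-6 + 25 - 15) + 206 = 4 + 206 = 210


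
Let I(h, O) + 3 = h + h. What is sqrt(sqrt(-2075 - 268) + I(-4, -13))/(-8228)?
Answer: -sqrt(-11 + I*sqrt(2343))/8228 ≈ -0.0005342 - 0.00066921*I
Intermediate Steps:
I(h, O) = -3 + 2*h (I(h, O) = -3 + (h + h) = -3 + 2*h)
sqrt(sqrt(-2075 - 268) + I(-4, -13))/(-8228) = sqrt(sqrt(-2075 - 268) + (-3 + 2*(-4)))/(-8228) = sqrt(sqrt(-2343) + (-3 - 8))*(-1/8228) = sqrt(I*sqrt(2343) - 11)*(-1/8228) = sqrt(-11 + I*sqrt(2343))*(-1/8228) = -sqrt(-11 + I*sqrt(2343))/8228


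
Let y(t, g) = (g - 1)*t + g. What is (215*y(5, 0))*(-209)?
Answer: 224675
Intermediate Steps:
y(t, g) = g + t*(-1 + g) (y(t, g) = (-1 + g)*t + g = t*(-1 + g) + g = g + t*(-1 + g))
(215*y(5, 0))*(-209) = (215*(0 - 1*5 + 0*5))*(-209) = (215*(0 - 5 + 0))*(-209) = (215*(-5))*(-209) = -1075*(-209) = 224675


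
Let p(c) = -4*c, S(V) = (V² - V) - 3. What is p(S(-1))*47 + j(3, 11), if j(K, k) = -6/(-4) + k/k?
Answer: 381/2 ≈ 190.50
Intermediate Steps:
j(K, k) = 5/2 (j(K, k) = -6*(-¼) + 1 = 3/2 + 1 = 5/2)
S(V) = -3 + V² - V
p(S(-1))*47 + j(3, 11) = -4*(-3 + (-1)² - 1*(-1))*47 + 5/2 = -4*(-3 + 1 + 1)*47 + 5/2 = -4*(-1)*47 + 5/2 = 4*47 + 5/2 = 188 + 5/2 = 381/2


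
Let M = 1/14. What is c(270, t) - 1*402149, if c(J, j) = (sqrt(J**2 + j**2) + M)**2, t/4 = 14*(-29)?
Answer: 452392893/196 + 2*sqrt(677569)/7 ≈ 2.3084e+6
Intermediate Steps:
t = -1624 (t = 4*(14*(-29)) = 4*(-406) = -1624)
M = 1/14 ≈ 0.071429
c(J, j) = (1/14 + sqrt(J**2 + j**2))**2 (c(J, j) = (sqrt(J**2 + j**2) + 1/14)**2 = (1/14 + sqrt(J**2 + j**2))**2)
c(270, t) - 1*402149 = (1 + 14*sqrt(270**2 + (-1624)**2))**2/196 - 1*402149 = (1 + 14*sqrt(72900 + 2637376))**2/196 - 402149 = (1 + 14*sqrt(2710276))**2/196 - 402149 = (1 + 14*(2*sqrt(677569)))**2/196 - 402149 = (1 + 28*sqrt(677569))**2/196 - 402149 = -402149 + (1 + 28*sqrt(677569))**2/196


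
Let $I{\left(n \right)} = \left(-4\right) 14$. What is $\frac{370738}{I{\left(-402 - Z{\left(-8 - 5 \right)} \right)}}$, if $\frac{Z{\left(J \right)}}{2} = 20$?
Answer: $- \frac{185369}{28} \approx -6620.3$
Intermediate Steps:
$Z{\left(J \right)} = 40$ ($Z{\left(J \right)} = 2 \cdot 20 = 40$)
$I{\left(n \right)} = -56$
$\frac{370738}{I{\left(-402 - Z{\left(-8 - 5 \right)} \right)}} = \frac{370738}{-56} = 370738 \left(- \frac{1}{56}\right) = - \frac{185369}{28}$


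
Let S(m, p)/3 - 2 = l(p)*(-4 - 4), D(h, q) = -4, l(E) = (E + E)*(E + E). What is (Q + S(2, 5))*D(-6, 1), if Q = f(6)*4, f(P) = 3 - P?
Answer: 9624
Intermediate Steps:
l(E) = 4*E² (l(E) = (2*E)*(2*E) = 4*E²)
S(m, p) = 6 - 96*p² (S(m, p) = 6 + 3*((4*p²)*(-4 - 4)) = 6 + 3*((4*p²)*(-8)) = 6 + 3*(-32*p²) = 6 - 96*p²)
Q = -12 (Q = (3 - 1*6)*4 = (3 - 6)*4 = -3*4 = -12)
(Q + S(2, 5))*D(-6, 1) = (-12 + (6 - 96*5²))*(-4) = (-12 + (6 - 96*25))*(-4) = (-12 + (6 - 2400))*(-4) = (-12 - 2394)*(-4) = -2406*(-4) = 9624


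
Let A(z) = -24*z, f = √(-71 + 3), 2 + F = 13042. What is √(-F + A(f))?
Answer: 4*√(-815 - 3*I*√17) ≈ 0.86653 - 114.2*I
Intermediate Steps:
F = 13040 (F = -2 + 13042 = 13040)
f = 2*I*√17 (f = √(-68) = 2*I*√17 ≈ 8.2462*I)
√(-F + A(f)) = √(-1*13040 - 48*I*√17) = √(-13040 - 48*I*√17)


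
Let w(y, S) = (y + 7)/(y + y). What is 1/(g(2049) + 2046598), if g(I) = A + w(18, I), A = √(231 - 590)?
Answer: 2652391908/5428381816533073 - 1296*I*√359/5428381816533073 ≈ 4.8862e-7 - 4.5236e-12*I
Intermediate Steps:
w(y, S) = (7 + y)/(2*y) (w(y, S) = (7 + y)/((2*y)) = (7 + y)*(1/(2*y)) = (7 + y)/(2*y))
A = I*√359 (A = √(-359) = I*√359 ≈ 18.947*I)
g(I) = 25/36 + I*√359 (g(I) = I*√359 + (½)*(7 + 18)/18 = I*√359 + (½)*(1/18)*25 = I*√359 + 25/36 = 25/36 + I*√359)
1/(g(2049) + 2046598) = 1/((25/36 + I*√359) + 2046598) = 1/(73677553/36 + I*√359)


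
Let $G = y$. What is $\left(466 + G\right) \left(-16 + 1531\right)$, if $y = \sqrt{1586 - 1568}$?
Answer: $705990 + 4545 \sqrt{2} \approx 7.1242 \cdot 10^{5}$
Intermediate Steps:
$y = 3 \sqrt{2}$ ($y = \sqrt{18} = 3 \sqrt{2} \approx 4.2426$)
$G = 3 \sqrt{2} \approx 4.2426$
$\left(466 + G\right) \left(-16 + 1531\right) = \left(466 + 3 \sqrt{2}\right) \left(-16 + 1531\right) = \left(466 + 3 \sqrt{2}\right) 1515 = 705990 + 4545 \sqrt{2}$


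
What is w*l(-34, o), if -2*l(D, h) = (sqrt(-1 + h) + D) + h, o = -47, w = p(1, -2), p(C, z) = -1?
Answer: -81/2 + 2*I*sqrt(3) ≈ -40.5 + 3.4641*I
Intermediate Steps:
w = -1
l(D, h) = -D/2 - h/2 - sqrt(-1 + h)/2 (l(D, h) = -((sqrt(-1 + h) + D) + h)/2 = -((D + sqrt(-1 + h)) + h)/2 = -(D + h + sqrt(-1 + h))/2 = -D/2 - h/2 - sqrt(-1 + h)/2)
w*l(-34, o) = -(-1/2*(-34) - 1/2*(-47) - sqrt(-1 - 47)/2) = -(17 + 47/2 - 2*I*sqrt(3)) = -(81/2 - 2*I*sqrt(3)) = -81/2 + 2*I*sqrt(3)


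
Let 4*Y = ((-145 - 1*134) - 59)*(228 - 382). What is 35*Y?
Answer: 455455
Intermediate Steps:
Y = 13013 (Y = (((-145 - 1*134) - 59)*(228 - 382))/4 = (((-145 - 134) - 59)*(-154))/4 = ((-279 - 59)*(-154))/4 = (-338*(-154))/4 = (¼)*52052 = 13013)
35*Y = 35*13013 = 455455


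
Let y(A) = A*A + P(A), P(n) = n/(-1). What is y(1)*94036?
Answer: 0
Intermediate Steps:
P(n) = -n (P(n) = n*(-1) = -n)
y(A) = A**2 - A (y(A) = A*A - A = A**2 - A)
y(1)*94036 = (1*(-1 + 1))*94036 = (1*0)*94036 = 0*94036 = 0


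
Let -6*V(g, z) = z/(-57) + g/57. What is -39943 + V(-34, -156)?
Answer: -6830314/171 ≈ -39943.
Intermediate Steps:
V(g, z) = -g/342 + z/342 (V(g, z) = -(z/(-57) + g/57)/6 = -(z*(-1/57) + g*(1/57))/6 = -(-z/57 + g/57)/6 = -g/342 + z/342)
-39943 + V(-34, -156) = -39943 + (-1/342*(-34) + (1/342)*(-156)) = -39943 + (17/171 - 26/57) = -39943 - 61/171 = -6830314/171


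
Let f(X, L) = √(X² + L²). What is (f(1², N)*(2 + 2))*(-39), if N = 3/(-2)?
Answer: -78*√13 ≈ -281.23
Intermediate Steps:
N = -3/2 (N = 3*(-½) = -3/2 ≈ -1.5000)
f(X, L) = √(L² + X²)
(f(1², N)*(2 + 2))*(-39) = (√((-3/2)² + (1²)²)*(2 + 2))*(-39) = (√(9/4 + 1²)*4)*(-39) = (√(9/4 + 1)*4)*(-39) = (√(13/4)*4)*(-39) = ((√13/2)*4)*(-39) = (2*√13)*(-39) = -78*√13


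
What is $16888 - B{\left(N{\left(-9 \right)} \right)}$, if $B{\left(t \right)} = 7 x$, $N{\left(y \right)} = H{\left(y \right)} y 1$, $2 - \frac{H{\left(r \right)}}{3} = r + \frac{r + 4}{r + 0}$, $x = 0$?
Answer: $16888$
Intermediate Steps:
$H{\left(r \right)} = 6 - 3 r - \frac{3 \left(4 + r\right)}{r}$ ($H{\left(r \right)} = 6 - 3 \left(r + \frac{r + 4}{r + 0}\right) = 6 - 3 \left(r + \frac{4 + r}{r}\right) = 6 - \left(3 r + \frac{3 \left(4 + r\right)}{r}\right) = 6 - 3 r - \frac{3 \left(4 + r\right)}{r}$)
$N{\left(y \right)} = y \left(3 - \frac{12}{y} - 3 y\right)$ ($N{\left(y \right)} = \left(3 - \frac{12}{y} - 3 y\right) y 1 = y \left(3 - \frac{12}{y} - 3 y\right) 1 = y \left(3 - \frac{12}{y} - 3 y\right)$)
$B{\left(t \right)} = 0$ ($B{\left(t \right)} = 7 \cdot 0 = 0$)
$16888 - B{\left(N{\left(-9 \right)} \right)} = 16888 - 0 = 16888 + 0 = 16888$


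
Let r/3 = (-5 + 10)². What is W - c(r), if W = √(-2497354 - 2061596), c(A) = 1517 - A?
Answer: -1442 + 15*I*√20262 ≈ -1442.0 + 2135.2*I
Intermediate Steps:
r = 75 (r = 3*(-5 + 10)² = 3*5² = 3*25 = 75)
W = 15*I*√20262 (W = √(-4558950) = 15*I*√20262 ≈ 2135.2*I)
W - c(r) = 15*I*√20262 - (1517 - 1*75) = 15*I*√20262 - (1517 - 75) = 15*I*√20262 - 1*1442 = 15*I*√20262 - 1442 = -1442 + 15*I*√20262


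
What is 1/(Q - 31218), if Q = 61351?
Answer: 1/30133 ≈ 3.3186e-5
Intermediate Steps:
1/(Q - 31218) = 1/(61351 - 31218) = 1/30133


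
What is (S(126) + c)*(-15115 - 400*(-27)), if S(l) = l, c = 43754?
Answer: -189342200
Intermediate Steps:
(S(126) + c)*(-15115 - 400*(-27)) = (126 + 43754)*(-15115 - 400*(-27)) = 43880*(-15115 + 10800) = 43880*(-4315) = -189342200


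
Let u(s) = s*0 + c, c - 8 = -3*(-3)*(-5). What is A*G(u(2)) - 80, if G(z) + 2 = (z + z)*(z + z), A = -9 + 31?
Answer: 120348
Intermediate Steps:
A = 22
c = -37 (c = 8 - 3*(-3)*(-5) = 8 + 9*(-5) = 8 - 45 = -37)
u(s) = -37 (u(s) = s*0 - 37 = 0 - 37 = -37)
G(z) = -2 + 4*z² (G(z) = -2 + (z + z)*(z + z) = -2 + (2*z)*(2*z) = -2 + 4*z²)
A*G(u(2)) - 80 = 22*(-2 + 4*(-37)²) - 80 = 22*(-2 + 4*1369) - 80 = 22*(-2 + 5476) - 80 = 22*5474 - 80 = 120428 - 80 = 120348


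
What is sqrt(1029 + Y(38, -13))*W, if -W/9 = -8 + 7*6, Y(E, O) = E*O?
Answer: -306*sqrt(535) ≈ -7077.8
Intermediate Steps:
W = -306 (W = -9*(-8 + 7*6) = -9*(-8 + 42) = -9*34 = -306)
sqrt(1029 + Y(38, -13))*W = sqrt(1029 + 38*(-13))*(-306) = sqrt(1029 - 494)*(-306) = sqrt(535)*(-306) = -306*sqrt(535)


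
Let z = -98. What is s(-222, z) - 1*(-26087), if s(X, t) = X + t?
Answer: 25767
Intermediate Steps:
s(-222, z) - 1*(-26087) = (-222 - 98) - 1*(-26087) = -320 + 26087 = 25767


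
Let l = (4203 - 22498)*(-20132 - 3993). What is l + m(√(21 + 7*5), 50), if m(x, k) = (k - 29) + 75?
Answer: 441366971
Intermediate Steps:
m(x, k) = 46 + k (m(x, k) = (-29 + k) + 75 = 46 + k)
l = 441366875 (l = -18295*(-24125) = 441366875)
l + m(√(21 + 7*5), 50) = 441366875 + (46 + 50) = 441366875 + 96 = 441366971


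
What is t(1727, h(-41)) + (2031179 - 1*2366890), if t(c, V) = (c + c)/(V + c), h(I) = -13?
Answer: -287702600/857 ≈ -3.3571e+5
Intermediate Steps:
t(c, V) = 2*c/(V + c) (t(c, V) = (2*c)/(V + c) = 2*c/(V + c))
t(1727, h(-41)) + (2031179 - 1*2366890) = 2*1727/(-13 + 1727) + (2031179 - 1*2366890) = 2*1727/1714 + (2031179 - 2366890) = 2*1727*(1/1714) - 335711 = 1727/857 - 335711 = -287702600/857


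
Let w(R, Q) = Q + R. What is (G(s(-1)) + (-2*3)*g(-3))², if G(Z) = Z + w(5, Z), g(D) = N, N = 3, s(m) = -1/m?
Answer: 121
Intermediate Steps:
g(D) = 3
G(Z) = 5 + 2*Z (G(Z) = Z + (Z + 5) = Z + (5 + Z) = 5 + 2*Z)
(G(s(-1)) + (-2*3)*g(-3))² = ((5 + 2*(-1/(-1))) - 2*3*3)² = ((5 + 2*(-1*(-1))) - 6*3)² = ((5 + 2*1) - 18)² = ((5 + 2) - 18)² = (7 - 18)² = (-11)² = 121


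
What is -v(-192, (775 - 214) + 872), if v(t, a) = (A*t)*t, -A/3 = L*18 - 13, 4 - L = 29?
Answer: -51204096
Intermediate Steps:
L = -25 (L = 4 - 1*29 = 4 - 29 = -25)
A = 1389 (A = -3*(-25*18 - 13) = -3*(-450 - 13) = -3*(-463) = 1389)
v(t, a) = 1389*t**2 (v(t, a) = (1389*t)*t = 1389*t**2)
-v(-192, (775 - 214) + 872) = -1389*(-192)**2 = -1389*36864 = -1*51204096 = -51204096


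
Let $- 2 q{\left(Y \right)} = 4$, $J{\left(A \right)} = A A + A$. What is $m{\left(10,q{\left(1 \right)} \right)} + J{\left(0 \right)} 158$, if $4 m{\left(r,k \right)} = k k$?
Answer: $1$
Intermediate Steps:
$J{\left(A \right)} = A + A^{2}$ ($J{\left(A \right)} = A^{2} + A = A + A^{2}$)
$q{\left(Y \right)} = -2$ ($q{\left(Y \right)} = \left(- \frac{1}{2}\right) 4 = -2$)
$m{\left(r,k \right)} = \frac{k^{2}}{4}$ ($m{\left(r,k \right)} = \frac{k k}{4} = \frac{k^{2}}{4}$)
$m{\left(10,q{\left(1 \right)} \right)} + J{\left(0 \right)} 158 = \frac{\left(-2\right)^{2}}{4} + 0 \left(1 + 0\right) 158 = \frac{1}{4} \cdot 4 + 0 \cdot 1 \cdot 158 = 1 + 0 \cdot 158 = 1 + 0 = 1$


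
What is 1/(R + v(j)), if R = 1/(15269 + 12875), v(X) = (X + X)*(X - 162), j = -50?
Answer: 28144/596652801 ≈ 4.7170e-5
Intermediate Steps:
v(X) = 2*X*(-162 + X) (v(X) = (2*X)*(-162 + X) = 2*X*(-162 + X))
R = 1/28144 ≈ 3.5532e-5
1/(R + v(j)) = 1/(1/28144 + 2*(-50)*(-162 - 50)) = 1/(1/28144 + 2*(-50)*(-212)) = 1/(1/28144 + 21200) = 1/(596652801/28144) = 28144/596652801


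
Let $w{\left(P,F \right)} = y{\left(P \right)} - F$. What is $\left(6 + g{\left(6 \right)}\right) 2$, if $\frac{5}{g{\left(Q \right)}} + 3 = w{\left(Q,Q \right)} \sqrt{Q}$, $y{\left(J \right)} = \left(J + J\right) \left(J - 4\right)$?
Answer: $\frac{1550}{129} + \frac{4 \sqrt{6}}{43} \approx 12.243$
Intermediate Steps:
$y{\left(J \right)} = 2 J \left(-4 + J\right)$
$w{\left(P,F \right)} = - F + 2 P \left(-4 + P\right)$ ($w{\left(P,F \right)} = 2 P \left(-4 + P\right) - F = - F + 2 P \left(-4 + P\right)$)
$g{\left(Q \right)} = \frac{5}{-3 + \sqrt{Q} \left(- Q + 2 Q \left(-4 + Q\right)\right)}$ ($g{\left(Q \right)} = \frac{5}{-3 + \left(- Q + 2 Q \left(-4 + Q\right)\right) \sqrt{Q}} = \frac{5}{-3 + \sqrt{Q} \left(- Q + 2 Q \left(-4 + Q\right)\right)}$)
$\left(6 + g{\left(6 \right)}\right) 2 = \left(6 + \frac{5}{-3 + 6^{\frac{3}{2}} \left(-9 + 2 \cdot 6\right)}\right) 2 = \left(6 + \frac{5}{-3 + 6 \sqrt{6} \left(-9 + 12\right)}\right) 2 = \left(6 + \frac{5}{-3 + 6 \sqrt{6} \cdot 3}\right) 2 = \left(6 + \frac{5}{-3 + 18 \sqrt{6}}\right) 2 = 12 + \frac{10}{-3 + 18 \sqrt{6}}$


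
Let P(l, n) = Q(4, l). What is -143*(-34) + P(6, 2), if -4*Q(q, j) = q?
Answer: 4861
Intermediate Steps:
Q(q, j) = -q/4
P(l, n) = -1 (P(l, n) = -¼*4 = -1)
-143*(-34) + P(6, 2) = -143*(-34) - 1 = 4862 - 1 = 4861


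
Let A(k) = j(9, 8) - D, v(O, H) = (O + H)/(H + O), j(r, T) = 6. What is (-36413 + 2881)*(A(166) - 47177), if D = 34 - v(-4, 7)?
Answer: 1582844528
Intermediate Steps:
v(O, H) = 1 (v(O, H) = (H + O)/(H + O) = 1)
D = 33 (D = 34 - 1*1 = 34 - 1 = 33)
A(k) = -27 (A(k) = 6 - 1*33 = 6 - 33 = -27)
(-36413 + 2881)*(A(166) - 47177) = (-36413 + 2881)*(-27 - 47177) = -33532*(-47204) = 1582844528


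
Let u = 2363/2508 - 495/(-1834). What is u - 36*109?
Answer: -9021768863/2299836 ≈ -3922.8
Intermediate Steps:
u = 2787601/2299836 (u = 2363*(1/2508) - 495*(-1/1834) = 2363/2508 + 495/1834 = 2787601/2299836 ≈ 1.2121)
u - 36*109 = 2787601/2299836 - 36*109 = 2787601/2299836 - 3924 = -9021768863/2299836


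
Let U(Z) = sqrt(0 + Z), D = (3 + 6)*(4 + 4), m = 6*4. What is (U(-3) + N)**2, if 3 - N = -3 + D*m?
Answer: (1722 - I*sqrt(3))**2 ≈ 2.9653e+6 - 5965.0*I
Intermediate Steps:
m = 24
D = 72 (D = 9*8 = 72)
U(Z) = sqrt(Z)
N = -1722 (N = 3 - (-3 + 72*24) = 3 - (-3 + 1728) = 3 - 1*1725 = 3 - 1725 = -1722)
(U(-3) + N)**2 = (sqrt(-3) - 1722)**2 = (I*sqrt(3) - 1722)**2 = (-1722 + I*sqrt(3))**2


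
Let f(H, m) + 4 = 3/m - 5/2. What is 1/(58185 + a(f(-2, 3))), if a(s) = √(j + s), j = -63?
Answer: 116370/6770988587 - I*√274/6770988587 ≈ 1.7187e-5 - 2.4447e-9*I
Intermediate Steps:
f(H, m) = -13/2 + 3/m (f(H, m) = -4 + (3/m - 5/2) = -4 + (-5/2 + 3/m) = -13/2 + 3/m)
a(s) = √(-63 + s)
1/(58185 + a(f(-2, 3))) = 1/(58185 + √(-63 + (-13/2 + 3/3))) = 1/(58185 + √(-63 + (-13/2 + 3*(⅓)))) = 1/(58185 + √(-63 + (-13/2 + 1))) = 1/(58185 + √(-63 - 11/2)) = 1/(58185 + √(-137/2)) = 1/(58185 + I*√274/2)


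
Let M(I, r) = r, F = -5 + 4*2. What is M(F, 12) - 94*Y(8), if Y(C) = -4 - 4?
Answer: 764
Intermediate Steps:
Y(C) = -8
F = 3 (F = -5 + 8 = 3)
M(F, 12) - 94*Y(8) = 12 - 94*(-8) = 12 + 752 = 764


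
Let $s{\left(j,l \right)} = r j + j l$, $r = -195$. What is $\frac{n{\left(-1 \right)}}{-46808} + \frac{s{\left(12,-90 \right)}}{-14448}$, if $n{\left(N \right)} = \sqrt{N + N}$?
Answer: $\frac{285}{1204} - \frac{i \sqrt{2}}{46808} \approx 0.23671 - 3.0213 \cdot 10^{-5} i$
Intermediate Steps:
$n{\left(N \right)} = \sqrt{2} \sqrt{N}$ ($n{\left(N \right)} = \sqrt{2 N} = \sqrt{2} \sqrt{N}$)
$s{\left(j,l \right)} = - 195 j + j l$
$\frac{n{\left(-1 \right)}}{-46808} + \frac{s{\left(12,-90 \right)}}{-14448} = \frac{\sqrt{2} \sqrt{-1}}{-46808} + \frac{12 \left(-195 - 90\right)}{-14448} = \sqrt{2} i \left(- \frac{1}{46808}\right) + 12 \left(-285\right) \left(- \frac{1}{14448}\right) = i \sqrt{2} \left(- \frac{1}{46808}\right) - - \frac{285}{1204} = - \frac{i \sqrt{2}}{46808} + \frac{285}{1204} = \frac{285}{1204} - \frac{i \sqrt{2}}{46808}$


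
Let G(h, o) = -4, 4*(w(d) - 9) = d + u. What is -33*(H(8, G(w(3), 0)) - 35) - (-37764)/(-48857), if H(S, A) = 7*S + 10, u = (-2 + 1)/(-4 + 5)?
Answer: -50018475/48857 ≈ -1023.8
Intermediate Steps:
u = -1 (u = -1/1 = -1*1 = -1)
w(d) = 35/4 + d/4 (w(d) = 9 + (d - 1)/4 = 9 + (-1 + d)/4 = 9 + (-¼ + d/4) = 35/4 + d/4)
H(S, A) = 10 + 7*S
-33*(H(8, G(w(3), 0)) - 35) - (-37764)/(-48857) = -33*((10 + 7*8) - 35) - (-37764)/(-48857) = -33*((10 + 56) - 35) - (-37764)*(-1)/48857 = -33*(66 - 35) - 1*37764/48857 = -33*31 - 37764/48857 = -1023 - 37764/48857 = -50018475/48857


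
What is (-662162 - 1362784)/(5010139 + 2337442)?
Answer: -2024946/7347581 ≈ -0.27559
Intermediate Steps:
(-662162 - 1362784)/(5010139 + 2337442) = -2024946/7347581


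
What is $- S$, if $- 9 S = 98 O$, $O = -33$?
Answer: $- \frac{1078}{3} \approx -359.33$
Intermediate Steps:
$S = \frac{1078}{3}$ ($S = - \frac{98 \left(-33\right)}{9} = \left(- \frac{1}{9}\right) \left(-3234\right) = \frac{1078}{3} \approx 359.33$)
$- S = \left(-1\right) \frac{1078}{3} = - \frac{1078}{3}$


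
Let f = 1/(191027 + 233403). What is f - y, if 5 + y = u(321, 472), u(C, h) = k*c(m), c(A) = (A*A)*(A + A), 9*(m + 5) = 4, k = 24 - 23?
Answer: 60051328139/309409470 ≈ 194.08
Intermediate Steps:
k = 1
m = -41/9 (m = -5 + (⅑)*4 = -5 + 4/9 = -41/9 ≈ -4.5556)
c(A) = 2*A³ (c(A) = A²*(2*A) = 2*A³)
u(C, h) = -137842/729 (u(C, h) = 1*(2*(-41/9)³) = 1*(2*(-68921/729)) = 1*(-137842/729) = -137842/729)
y = -141487/729 (y = -5 - 137842/729 = -141487/729 ≈ -194.08)
f = 1/424430 ≈ 2.3561e-6
f - y = 1/424430 - 1*(-141487/729) = 1/424430 + 141487/729 = 60051328139/309409470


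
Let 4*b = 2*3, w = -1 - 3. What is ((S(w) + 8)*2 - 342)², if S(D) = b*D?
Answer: 114244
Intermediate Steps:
w = -4
b = 3/2 (b = (2*3)/4 = (¼)*6 = 3/2 ≈ 1.5000)
S(D) = 3*D/2
((S(w) + 8)*2 - 342)² = (((3/2)*(-4) + 8)*2 - 342)² = ((-6 + 8)*2 - 342)² = (2*2 - 342)² = (4 - 342)² = (-338)² = 114244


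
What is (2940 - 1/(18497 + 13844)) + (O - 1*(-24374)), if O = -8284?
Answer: 615449229/32341 ≈ 19030.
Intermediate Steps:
(2940 - 1/(18497 + 13844)) + (O - 1*(-24374)) = (2940 - 1/(18497 + 13844)) + (-8284 - 1*(-24374)) = (2940 - 1/32341) + (-8284 + 24374) = (2940 - 1*1/32341) + 16090 = (2940 - 1/32341) + 16090 = 95082539/32341 + 16090 = 615449229/32341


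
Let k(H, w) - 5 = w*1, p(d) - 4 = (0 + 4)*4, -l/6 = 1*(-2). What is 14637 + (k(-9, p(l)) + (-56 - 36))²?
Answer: 19126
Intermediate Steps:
l = 12 (l = -6*(-2) = 12)
p(d) = 20 (p(d) = 4 + (0 + 4)*4 = 4 + 4*4 = 4 + 16 = 20)
k(H, w) = 5 + w (k(H, w) = 5 + w*1 = 5 + w)
14637 + (k(-9, p(l)) + (-56 - 36))² = 14637 + ((5 + 20) + (-56 - 36))² = 14637 + (25 - 92)² = 14637 + (-67)² = 14637 + 4489 = 19126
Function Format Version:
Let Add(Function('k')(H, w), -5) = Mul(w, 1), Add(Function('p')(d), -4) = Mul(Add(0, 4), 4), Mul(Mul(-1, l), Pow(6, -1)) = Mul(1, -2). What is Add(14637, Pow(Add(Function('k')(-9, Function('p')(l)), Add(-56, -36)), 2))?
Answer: 19126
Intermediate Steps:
l = 12 (l = Mul(-6, Mul(1, -2)) = Mul(-6, -2) = 12)
Function('p')(d) = 20 (Function('p')(d) = Add(4, Mul(Add(0, 4), 4)) = Add(4, Mul(4, 4)) = Add(4, 16) = 20)
Function('k')(H, w) = Add(5, w) (Function('k')(H, w) = Add(5, Mul(w, 1)) = Add(5, w))
Add(14637, Pow(Add(Function('k')(-9, Function('p')(l)), Add(-56, -36)), 2)) = Add(14637, Pow(Add(Add(5, 20), Add(-56, -36)), 2)) = Add(14637, Pow(Add(25, -92), 2)) = Add(14637, Pow(-67, 2)) = Add(14637, 4489) = 19126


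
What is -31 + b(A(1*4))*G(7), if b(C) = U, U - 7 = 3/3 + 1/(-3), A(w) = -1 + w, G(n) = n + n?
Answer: 229/3 ≈ 76.333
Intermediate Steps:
G(n) = 2*n
U = 23/3 (U = 7 + (3/3 + 1/(-3)) = 7 + (3*(⅓) + 1*(-⅓)) = 7 + (1 - ⅓) = 7 + ⅔ = 23/3 ≈ 7.6667)
b(C) = 23/3
-31 + b(A(1*4))*G(7) = -31 + 23*(2*7)/3 = -31 + (23/3)*14 = -31 + 322/3 = 229/3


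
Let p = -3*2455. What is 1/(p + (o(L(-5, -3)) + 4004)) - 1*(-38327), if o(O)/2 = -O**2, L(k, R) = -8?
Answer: 133722902/3489 ≈ 38327.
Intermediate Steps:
p = -7365
o(O) = -2*O**2 (o(O) = 2*(-O**2) = -2*O**2)
1/(p + (o(L(-5, -3)) + 4004)) - 1*(-38327) = 1/(-7365 + (-2*(-8)**2 + 4004)) - 1*(-38327) = 1/(-7365 + (-2*64 + 4004)) + 38327 = 1/(-7365 + (-128 + 4004)) + 38327 = 1/(-7365 + 3876) + 38327 = 1/(-3489) + 38327 = -1/3489 + 38327 = 133722902/3489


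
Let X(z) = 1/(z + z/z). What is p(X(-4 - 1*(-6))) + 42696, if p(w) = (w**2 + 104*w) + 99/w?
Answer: 387250/9 ≈ 43028.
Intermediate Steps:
X(z) = 1/(1 + z) (X(z) = 1/(z + 1) = 1/(1 + z))
p(w) = w**2 + 99/w + 104*w
p(X(-4 - 1*(-6))) + 42696 = (99 + (1/(1 + (-4 - 1*(-6))))**2*(104 + 1/(1 + (-4 - 1*(-6)))))/(1/(1 + (-4 - 1*(-6)))) + 42696 = (99 + (1/(1 + (-4 + 6)))**2*(104 + 1/(1 + (-4 + 6))))/(1/(1 + (-4 + 6))) + 42696 = (99 + (1/(1 + 2))**2*(104 + 1/(1 + 2)))/(1/(1 + 2)) + 42696 = (99 + (1/3)**2*(104 + 1/3))/(1/3) + 42696 = 3*(99 + (1/9)*(313/3)) + 42696 = 3*(99 + 313/27) + 42696 = 3*(2986/27) + 42696 = 2986/9 + 42696 = 387250/9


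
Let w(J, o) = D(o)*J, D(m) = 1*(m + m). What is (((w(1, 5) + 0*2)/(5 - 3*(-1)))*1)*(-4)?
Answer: -5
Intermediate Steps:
D(m) = 2*m (D(m) = 1*(2*m) = 2*m)
w(J, o) = 2*J*o (w(J, o) = (2*o)*J = 2*J*o)
(((w(1, 5) + 0*2)/(5 - 3*(-1)))*1)*(-4) = (((2*1*5 + 0*2)/(5 - 3*(-1)))*1)*(-4) = (((10 + 0)/(5 + 3))*1)*(-4) = ((10/8)*1)*(-4) = ((10*(⅛))*1)*(-4) = ((5/4)*1)*(-4) = (5/4)*(-4) = -5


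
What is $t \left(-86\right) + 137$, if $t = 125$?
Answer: $-10613$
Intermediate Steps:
$t \left(-86\right) + 137 = 125 \left(-86\right) + 137 = -10750 + 137 = -10613$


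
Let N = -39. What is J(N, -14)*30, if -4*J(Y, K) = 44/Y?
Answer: 110/13 ≈ 8.4615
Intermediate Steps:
J(Y, K) = -11/Y
J(N, -14)*30 = -11/(-39)*30 = -11*(-1/39)*30 = (11/39)*30 = 110/13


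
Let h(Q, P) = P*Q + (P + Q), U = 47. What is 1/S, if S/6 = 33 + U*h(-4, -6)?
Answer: 1/4146 ≈ 0.00024120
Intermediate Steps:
h(Q, P) = P + Q + P*Q
S = 4146 (S = 6*(33 + 47*(-6 - 4 - 6*(-4))) = 6*(33 + 47*(-6 - 4 + 24)) = 6*(33 + 47*14) = 6*(33 + 658) = 6*691 = 4146)
1/S = 1/4146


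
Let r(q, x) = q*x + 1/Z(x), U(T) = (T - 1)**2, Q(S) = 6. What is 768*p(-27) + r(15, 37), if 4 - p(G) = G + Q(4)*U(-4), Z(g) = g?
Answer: -3360968/37 ≈ -90837.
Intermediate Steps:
U(T) = (-1 + T)**2
r(q, x) = 1/x + q*x (r(q, x) = q*x + 1/x = 1/x + q*x)
p(G) = -146 - G (p(G) = 4 - (G + 6*(-1 - 4)**2) = 4 - (G + 6*(-5)**2) = 4 - (G + 6*25) = 4 - (G + 150) = 4 - (150 + G) = 4 + (-150 - G) = -146 - G)
768*p(-27) + r(15, 37) = 768*(-146 - 1*(-27)) + (1/37 + 15*37) = 768*(-146 + 27) + (1/37 + 555) = 768*(-119) + 20536/37 = -91392 + 20536/37 = -3360968/37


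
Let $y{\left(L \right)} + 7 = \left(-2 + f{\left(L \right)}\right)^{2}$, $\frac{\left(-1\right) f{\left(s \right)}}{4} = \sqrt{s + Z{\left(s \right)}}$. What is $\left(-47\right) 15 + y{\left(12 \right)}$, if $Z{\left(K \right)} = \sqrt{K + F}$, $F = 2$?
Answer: $-712 + 4 \left(1 + 2 \sqrt{12 + \sqrt{14}}\right)^{2} \approx -392.65$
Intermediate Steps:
$Z{\left(K \right)} = \sqrt{2 + K}$ ($Z{\left(K \right)} = \sqrt{K + 2} = \sqrt{2 + K}$)
$f{\left(s \right)} = - 4 \sqrt{s + \sqrt{2 + s}}$
$y{\left(L \right)} = -7 + \left(-2 - 4 \sqrt{L + \sqrt{2 + L}}\right)^{2}$
$\left(-47\right) 15 + y{\left(12 \right)} = \left(-47\right) 15 - \left(7 - 4 \left(1 + 2 \sqrt{12 + \sqrt{2 + 12}}\right)^{2}\right) = -705 - \left(7 - 4 \left(1 + 2 \sqrt{12 + \sqrt{14}}\right)^{2}\right) = -712 + 4 \left(1 + 2 \sqrt{12 + \sqrt{14}}\right)^{2}$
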